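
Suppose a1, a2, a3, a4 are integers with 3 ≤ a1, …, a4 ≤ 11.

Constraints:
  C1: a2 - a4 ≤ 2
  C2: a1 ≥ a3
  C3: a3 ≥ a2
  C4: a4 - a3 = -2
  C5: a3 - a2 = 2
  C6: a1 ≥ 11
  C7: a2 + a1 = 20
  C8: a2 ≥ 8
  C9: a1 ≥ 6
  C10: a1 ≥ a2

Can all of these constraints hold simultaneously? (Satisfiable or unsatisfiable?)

Satisfiable

One satisfying assignment is a1 = 11, a2 = 9, a3 = 11, a4 = 9.
For the less obvious constraints — constraint 1: a2 - a4 = 0; constraint 4: a4 - a3 = -2 — and the others hold by inspection.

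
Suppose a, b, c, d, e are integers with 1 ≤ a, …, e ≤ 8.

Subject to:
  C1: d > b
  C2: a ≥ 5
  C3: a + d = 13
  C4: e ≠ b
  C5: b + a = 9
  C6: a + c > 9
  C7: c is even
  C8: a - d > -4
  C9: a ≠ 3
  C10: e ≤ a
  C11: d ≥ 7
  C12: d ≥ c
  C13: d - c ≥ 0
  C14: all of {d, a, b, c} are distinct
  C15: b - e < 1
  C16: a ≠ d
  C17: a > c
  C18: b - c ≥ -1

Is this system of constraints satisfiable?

Satisfiable

The assignment a = 6, b = 3, c = 4, d = 7, e = 5 works:
  constraint 3 holds since a + d = 13.
  constraint 5 holds since b + a = 9.
  constraint 6 holds since a + c = 10.
The rest check out directly.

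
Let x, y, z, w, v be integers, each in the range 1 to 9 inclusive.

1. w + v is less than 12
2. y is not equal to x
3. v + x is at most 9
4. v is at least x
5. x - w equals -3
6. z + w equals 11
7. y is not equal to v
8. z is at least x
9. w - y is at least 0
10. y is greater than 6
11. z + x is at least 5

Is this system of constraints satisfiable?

The assignment x = 4, y = 7, z = 4, w = 7, v = 4 works:
  constraint 1 holds since w + v = 11.
  constraint 3 holds since v + x = 8.
  constraint 5 holds since x - w = -3.
The rest check out directly.

Satisfiable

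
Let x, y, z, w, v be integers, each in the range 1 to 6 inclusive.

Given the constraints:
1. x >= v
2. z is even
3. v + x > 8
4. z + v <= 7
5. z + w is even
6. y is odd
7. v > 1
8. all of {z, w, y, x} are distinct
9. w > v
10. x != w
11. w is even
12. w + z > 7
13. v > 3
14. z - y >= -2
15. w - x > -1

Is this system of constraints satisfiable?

One satisfying assignment is x = 5, y = 1, z = 2, w = 6, v = 5.
For the less obvious constraints — constraint 3: v + x = 10; constraint 4: z + v = 7; constraint 12: w + z = 8 — and the others hold by inspection.

Satisfiable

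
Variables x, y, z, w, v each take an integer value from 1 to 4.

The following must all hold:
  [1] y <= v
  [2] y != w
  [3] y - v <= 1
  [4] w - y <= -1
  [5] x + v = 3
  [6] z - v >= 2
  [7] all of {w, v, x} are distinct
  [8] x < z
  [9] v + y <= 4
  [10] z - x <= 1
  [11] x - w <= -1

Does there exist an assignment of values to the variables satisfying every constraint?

Unsatisfiable

Constraints 3, 4, 6, 10, and 11 give z − v ≥ 2, v − y ≥ -1, y − w ≥ 1, w − x ≥ 1, x − z ≥ -1.
Adding all 5 inequalities: the left sides telescope to 0, and the right sides sum to 2 + (-1) + 1 + 1 + (-1) = 2. So 0 ≥ 2, which is false.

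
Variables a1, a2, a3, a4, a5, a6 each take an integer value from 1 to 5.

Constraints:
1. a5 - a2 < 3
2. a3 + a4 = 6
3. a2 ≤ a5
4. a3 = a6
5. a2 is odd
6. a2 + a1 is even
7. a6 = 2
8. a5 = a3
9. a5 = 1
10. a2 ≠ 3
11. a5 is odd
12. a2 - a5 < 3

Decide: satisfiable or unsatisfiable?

Constraint 9 fixes a5 = 1 and constraint 7 fixes a6 = 2. Constraints 4 and 8 give a5 = a3 = a6, so a5 = a6. But 1 ≠ 2 — contradiction.

Unsatisfiable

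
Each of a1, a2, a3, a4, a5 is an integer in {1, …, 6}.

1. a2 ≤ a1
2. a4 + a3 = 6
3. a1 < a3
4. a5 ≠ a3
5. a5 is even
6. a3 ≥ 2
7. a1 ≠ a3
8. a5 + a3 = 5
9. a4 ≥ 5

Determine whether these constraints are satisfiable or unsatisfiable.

Unsatisfiable

From constraint 9: a4 ≥ 5. From constraint 6: a3 ≥ 2. Hence a4 + a3 ≥ 7. But constraint 2 requires a4 + a3 = 6, and 6 < 7. Contradiction.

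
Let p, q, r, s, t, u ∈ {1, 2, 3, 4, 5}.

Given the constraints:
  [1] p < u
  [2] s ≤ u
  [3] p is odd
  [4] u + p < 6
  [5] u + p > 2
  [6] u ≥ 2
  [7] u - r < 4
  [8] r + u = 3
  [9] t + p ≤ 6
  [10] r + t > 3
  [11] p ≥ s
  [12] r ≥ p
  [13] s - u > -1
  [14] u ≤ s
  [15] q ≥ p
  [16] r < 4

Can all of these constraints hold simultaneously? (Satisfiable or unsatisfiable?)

Unsatisfiable

Constraints 1, 11, and 14 give p < u, u ≤ s, s ≤ p. Chaining: p < u ≤ s ≤ p, which forces p < p — impossible.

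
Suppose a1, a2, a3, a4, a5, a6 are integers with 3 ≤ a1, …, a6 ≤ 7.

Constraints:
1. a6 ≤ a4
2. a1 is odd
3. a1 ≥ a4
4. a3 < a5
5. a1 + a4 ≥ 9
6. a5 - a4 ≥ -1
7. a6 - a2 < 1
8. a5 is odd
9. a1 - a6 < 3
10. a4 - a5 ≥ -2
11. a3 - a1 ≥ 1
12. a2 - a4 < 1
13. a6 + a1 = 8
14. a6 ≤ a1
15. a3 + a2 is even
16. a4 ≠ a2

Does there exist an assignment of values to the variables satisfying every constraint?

Satisfiable

Setting (a1, a2, a3, a4, a5, a6) = (5, 4, 6, 5, 7, 3) satisfies everything: constraint 5: a1 + a4 = 10; constraint 6: a5 - a4 = 2, and the others follow.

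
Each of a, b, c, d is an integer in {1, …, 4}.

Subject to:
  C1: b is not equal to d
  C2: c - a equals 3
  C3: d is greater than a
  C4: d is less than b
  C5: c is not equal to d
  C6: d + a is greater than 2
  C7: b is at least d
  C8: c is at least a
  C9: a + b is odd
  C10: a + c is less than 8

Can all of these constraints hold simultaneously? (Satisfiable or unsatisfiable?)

Take a = 1, b = 4, c = 4, d = 3. Then constraint 2: c - a = 3; constraint 6: d + a = 4, and every other listed constraint is also met.

Satisfiable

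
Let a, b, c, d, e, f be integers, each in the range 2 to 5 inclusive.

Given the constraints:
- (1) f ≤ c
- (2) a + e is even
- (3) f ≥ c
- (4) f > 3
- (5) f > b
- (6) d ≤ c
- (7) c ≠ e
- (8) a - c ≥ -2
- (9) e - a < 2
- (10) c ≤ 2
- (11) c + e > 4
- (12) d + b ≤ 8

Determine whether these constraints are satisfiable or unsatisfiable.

From constraint 4: f ≥ 4. From constraints 1 and 10: f ≤ c and c ≤ 2, so f ≤ 2. But 2 < 4, so no value of f works.

Unsatisfiable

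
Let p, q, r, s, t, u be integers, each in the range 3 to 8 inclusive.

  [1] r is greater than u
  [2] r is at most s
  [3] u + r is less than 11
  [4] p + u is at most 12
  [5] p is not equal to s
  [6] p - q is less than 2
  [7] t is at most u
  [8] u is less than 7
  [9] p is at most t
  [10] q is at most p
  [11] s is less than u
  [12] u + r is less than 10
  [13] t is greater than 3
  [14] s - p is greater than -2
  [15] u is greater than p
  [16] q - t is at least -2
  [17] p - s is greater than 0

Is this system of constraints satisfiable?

Unsatisfiable

Constraints 1, 2, 7, 9, and 17 give p ≤ t, t ≤ u, u < r, r ≤ s, s < p. Chaining: p ≤ t ≤ u < r ≤ s < p, which forces p < p — impossible.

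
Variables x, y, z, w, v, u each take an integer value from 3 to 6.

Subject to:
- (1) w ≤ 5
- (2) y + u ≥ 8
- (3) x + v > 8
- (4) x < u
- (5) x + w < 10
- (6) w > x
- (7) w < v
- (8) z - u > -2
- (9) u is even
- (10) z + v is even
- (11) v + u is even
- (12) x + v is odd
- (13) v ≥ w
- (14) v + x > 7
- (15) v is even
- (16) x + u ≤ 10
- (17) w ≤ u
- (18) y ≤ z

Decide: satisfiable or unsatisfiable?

Setting (x, y, z, w, v, u) = (3, 4, 6, 5, 6, 6) satisfies everything: constraint 2: y + u = 10; constraint 3: x + v = 9; constraint 5: x + w = 8, and the others follow.

Satisfiable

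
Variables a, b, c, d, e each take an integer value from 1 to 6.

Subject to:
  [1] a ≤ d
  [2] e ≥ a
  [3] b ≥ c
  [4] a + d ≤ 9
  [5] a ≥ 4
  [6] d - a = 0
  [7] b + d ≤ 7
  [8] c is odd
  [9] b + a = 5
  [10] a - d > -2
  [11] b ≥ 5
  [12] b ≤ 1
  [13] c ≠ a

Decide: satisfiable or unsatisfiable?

Unsatisfiable

From constraint 11: b ≥ 5. From constraints 1 and 5: d ≥ a ≥ 4. Hence b + d ≥ 9. But constraint 7 requires b + d ≤ 7, and 7 < 9. Contradiction.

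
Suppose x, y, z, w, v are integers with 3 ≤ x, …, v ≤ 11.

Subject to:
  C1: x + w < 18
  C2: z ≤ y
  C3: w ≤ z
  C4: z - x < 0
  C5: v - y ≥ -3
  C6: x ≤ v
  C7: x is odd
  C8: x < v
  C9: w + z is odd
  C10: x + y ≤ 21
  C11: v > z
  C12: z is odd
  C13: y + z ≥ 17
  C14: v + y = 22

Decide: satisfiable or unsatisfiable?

One satisfying assignment is x = 9, y = 11, z = 7, w = 6, v = 11.
For the less obvious constraints — constraint 1: x + w = 15; constraint 4: z - x = -2 — and the others hold by inspection.

Satisfiable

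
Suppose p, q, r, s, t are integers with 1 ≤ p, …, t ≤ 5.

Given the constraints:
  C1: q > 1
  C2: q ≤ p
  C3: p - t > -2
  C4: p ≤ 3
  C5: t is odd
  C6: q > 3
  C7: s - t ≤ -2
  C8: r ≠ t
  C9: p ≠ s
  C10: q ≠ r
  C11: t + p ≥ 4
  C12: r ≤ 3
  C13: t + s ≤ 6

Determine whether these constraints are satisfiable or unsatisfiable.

Unsatisfiable

From constraint 6: q ≥ 4. From constraints 2 and 4: q ≤ p and p ≤ 3, so q ≤ 3. But 3 < 4, so no value of q works.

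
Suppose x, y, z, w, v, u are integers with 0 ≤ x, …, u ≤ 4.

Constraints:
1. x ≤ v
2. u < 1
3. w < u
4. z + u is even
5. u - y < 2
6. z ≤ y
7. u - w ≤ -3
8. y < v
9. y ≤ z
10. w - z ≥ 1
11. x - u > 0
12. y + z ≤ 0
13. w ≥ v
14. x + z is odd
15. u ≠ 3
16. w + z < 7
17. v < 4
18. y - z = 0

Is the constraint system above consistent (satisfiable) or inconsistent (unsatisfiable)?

Constraints 1, 3, 11, and 13 give u < x, x ≤ v, v ≤ w, w < u. Chaining: u < x ≤ v ≤ w < u, which forces u < u — impossible.

Unsatisfiable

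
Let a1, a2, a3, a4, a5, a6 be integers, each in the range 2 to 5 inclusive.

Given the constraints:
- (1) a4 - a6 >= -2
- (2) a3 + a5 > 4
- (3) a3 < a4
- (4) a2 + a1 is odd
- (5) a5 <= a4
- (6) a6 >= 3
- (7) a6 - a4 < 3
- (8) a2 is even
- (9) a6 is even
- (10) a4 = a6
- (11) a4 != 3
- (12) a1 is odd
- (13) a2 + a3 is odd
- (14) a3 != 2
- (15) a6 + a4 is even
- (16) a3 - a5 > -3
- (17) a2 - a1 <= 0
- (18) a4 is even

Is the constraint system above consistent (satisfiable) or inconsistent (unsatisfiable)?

Satisfiable

Take a1 = 5, a2 = 4, a3 = 3, a4 = 4, a5 = 3, a6 = 4. Then constraint 1: a4 - a6 = 0; constraint 2: a3 + a5 = 6, and every other listed constraint is also met.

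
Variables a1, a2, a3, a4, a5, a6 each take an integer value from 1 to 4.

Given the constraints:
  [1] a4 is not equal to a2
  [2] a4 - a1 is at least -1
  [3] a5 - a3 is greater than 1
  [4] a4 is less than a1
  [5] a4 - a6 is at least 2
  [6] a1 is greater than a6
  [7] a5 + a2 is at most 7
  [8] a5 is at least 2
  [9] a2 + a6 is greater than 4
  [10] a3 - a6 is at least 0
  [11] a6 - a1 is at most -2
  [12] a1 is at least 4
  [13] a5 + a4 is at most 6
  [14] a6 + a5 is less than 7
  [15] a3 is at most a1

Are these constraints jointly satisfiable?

Try a1 = 4, a2 = 4, a3 = 1, a4 = 3, a5 = 3, a6 = 1.
Check constraint 2: a4 - a1 = -1; constraint 3: a5 - a3 = 2. The remaining constraints are straightforward to verify.

Satisfiable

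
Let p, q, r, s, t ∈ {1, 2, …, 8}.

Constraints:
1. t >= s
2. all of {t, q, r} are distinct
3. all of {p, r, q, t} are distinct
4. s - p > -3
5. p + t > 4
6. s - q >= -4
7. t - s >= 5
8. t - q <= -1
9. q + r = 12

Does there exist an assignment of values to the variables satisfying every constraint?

Constraints 6, 7, and 8 give s − q ≥ -4, q − t ≥ 1, t − s ≥ 5.
Adding all 3 inequalities: the left sides telescope to 0, and the right sides sum to (-4) + 1 + 5 = 2. So 0 ≥ 2, which is false.

Unsatisfiable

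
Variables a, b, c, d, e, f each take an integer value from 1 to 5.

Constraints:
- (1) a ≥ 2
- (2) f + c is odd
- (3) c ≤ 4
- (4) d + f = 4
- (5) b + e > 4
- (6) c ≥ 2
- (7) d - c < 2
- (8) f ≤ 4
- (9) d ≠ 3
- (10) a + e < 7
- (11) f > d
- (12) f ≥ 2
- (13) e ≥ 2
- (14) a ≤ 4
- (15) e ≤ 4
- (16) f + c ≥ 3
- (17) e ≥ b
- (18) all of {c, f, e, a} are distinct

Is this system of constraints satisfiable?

Constraints 1, 3, 6, 8, 12, 13, 14, and 15 confine each of c, f, e, a to the 3 values {2, …, 4}.
Constraint 18 requires all 4 of them to be distinct, but only 3 values are available — impossible by the pigeonhole principle.

Unsatisfiable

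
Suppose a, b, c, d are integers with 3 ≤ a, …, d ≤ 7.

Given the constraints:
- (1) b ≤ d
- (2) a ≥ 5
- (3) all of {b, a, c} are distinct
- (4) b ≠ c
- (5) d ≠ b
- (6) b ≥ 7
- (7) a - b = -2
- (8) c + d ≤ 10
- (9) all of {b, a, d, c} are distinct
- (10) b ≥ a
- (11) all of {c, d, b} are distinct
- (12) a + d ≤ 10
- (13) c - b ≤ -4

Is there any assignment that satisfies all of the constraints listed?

From constraint 2: a ≥ 5. From constraints 1 and 6: d ≥ b ≥ 7. Hence a + d ≥ 12. But constraint 12 requires a + d ≤ 10, and 10 < 12. Contradiction.

Unsatisfiable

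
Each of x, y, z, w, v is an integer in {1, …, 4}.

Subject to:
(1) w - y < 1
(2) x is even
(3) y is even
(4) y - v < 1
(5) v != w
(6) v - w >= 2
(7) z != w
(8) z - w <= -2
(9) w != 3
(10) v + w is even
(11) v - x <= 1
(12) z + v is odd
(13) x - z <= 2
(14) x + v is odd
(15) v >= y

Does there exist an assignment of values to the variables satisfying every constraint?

Constraints 6, 8, 11, and 13 give x − v ≥ -1, v − w ≥ 2, w − z ≥ 2, z − x ≥ -2.
Adding all 4 inequalities: the left sides telescope to 0, and the right sides sum to (-1) + 2 + 2 + (-2) = 1. So 0 ≥ 1, which is false.

Unsatisfiable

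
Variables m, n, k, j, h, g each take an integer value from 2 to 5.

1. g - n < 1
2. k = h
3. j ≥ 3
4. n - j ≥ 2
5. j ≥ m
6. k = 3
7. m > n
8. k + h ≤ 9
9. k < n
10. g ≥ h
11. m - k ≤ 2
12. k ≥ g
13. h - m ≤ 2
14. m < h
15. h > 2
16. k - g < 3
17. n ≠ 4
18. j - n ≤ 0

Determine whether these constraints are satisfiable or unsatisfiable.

Unsatisfiable

Constraints 7, 9, 10, 12, and 14 give k < n, n < m, m < h, h ≤ g, g ≤ k. Chaining: k < n < m < h ≤ g ≤ k, which forces k < k — impossible.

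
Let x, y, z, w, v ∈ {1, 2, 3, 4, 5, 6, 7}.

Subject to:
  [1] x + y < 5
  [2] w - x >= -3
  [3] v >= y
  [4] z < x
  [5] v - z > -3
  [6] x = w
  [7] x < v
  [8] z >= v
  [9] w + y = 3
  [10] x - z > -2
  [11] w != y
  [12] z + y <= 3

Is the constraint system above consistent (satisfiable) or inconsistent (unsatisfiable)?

Unsatisfiable

Constraints 4, 7, and 8 give z < x, x < v, v ≤ z. Chaining: z < x < v ≤ z, which forces z < z — impossible.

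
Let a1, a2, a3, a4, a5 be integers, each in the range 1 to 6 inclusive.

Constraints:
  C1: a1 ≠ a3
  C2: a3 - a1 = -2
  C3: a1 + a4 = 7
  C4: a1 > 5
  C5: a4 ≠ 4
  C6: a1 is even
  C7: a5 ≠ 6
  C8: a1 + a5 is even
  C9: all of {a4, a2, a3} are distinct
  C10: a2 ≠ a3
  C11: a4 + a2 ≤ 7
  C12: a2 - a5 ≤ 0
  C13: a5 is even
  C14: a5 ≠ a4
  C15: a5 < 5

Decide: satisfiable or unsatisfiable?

Try a1 = 6, a2 = 3, a3 = 4, a4 = 1, a5 = 4.
Check constraint 2: a3 - a1 = -2; constraint 3: a1 + a4 = 7. The remaining constraints are straightforward to verify.

Satisfiable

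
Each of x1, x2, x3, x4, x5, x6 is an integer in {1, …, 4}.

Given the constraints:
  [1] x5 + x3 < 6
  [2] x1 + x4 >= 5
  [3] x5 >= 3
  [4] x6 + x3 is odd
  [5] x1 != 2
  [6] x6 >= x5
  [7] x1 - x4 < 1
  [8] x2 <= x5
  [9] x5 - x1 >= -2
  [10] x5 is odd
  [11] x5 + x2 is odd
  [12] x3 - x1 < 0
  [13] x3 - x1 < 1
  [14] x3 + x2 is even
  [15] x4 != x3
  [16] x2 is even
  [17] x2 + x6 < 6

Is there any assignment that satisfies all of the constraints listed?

Satisfiable

Try x1 = 4, x2 = 2, x3 = 2, x4 = 4, x5 = 3, x6 = 3.
Check constraint 1: x5 + x3 = 5; constraint 2: x1 + x4 = 8; constraint 7: x1 - x4 = 0. The remaining constraints are straightforward to verify.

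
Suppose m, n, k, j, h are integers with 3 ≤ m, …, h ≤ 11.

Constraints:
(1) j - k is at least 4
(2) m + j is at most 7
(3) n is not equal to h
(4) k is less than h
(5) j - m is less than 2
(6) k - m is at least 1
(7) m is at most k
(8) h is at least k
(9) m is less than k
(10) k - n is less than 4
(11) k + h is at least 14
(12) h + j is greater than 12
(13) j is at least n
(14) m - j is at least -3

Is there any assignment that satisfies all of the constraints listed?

Constraints 1, 6, and 14 give m − j ≥ -3, j − k ≥ 4, k − m ≥ 1.
Adding all 3 inequalities: the left sides telescope to 0, and the right sides sum to (-3) + 4 + 1 = 2. So 0 ≥ 2, which is false.

Unsatisfiable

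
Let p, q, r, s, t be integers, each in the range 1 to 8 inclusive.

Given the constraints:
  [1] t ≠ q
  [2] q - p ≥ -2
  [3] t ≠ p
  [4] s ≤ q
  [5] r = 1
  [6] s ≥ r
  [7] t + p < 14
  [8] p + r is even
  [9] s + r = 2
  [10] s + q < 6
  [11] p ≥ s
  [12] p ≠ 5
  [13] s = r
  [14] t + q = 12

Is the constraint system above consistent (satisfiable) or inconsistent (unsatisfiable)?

Satisfiable

One satisfying assignment is p = 3, q = 4, r = 1, s = 1, t = 8.
For the less obvious constraints — constraint 2: q - p = 1; constraint 7: t + p = 11; constraint 9: s + r = 2 — and the others hold by inspection.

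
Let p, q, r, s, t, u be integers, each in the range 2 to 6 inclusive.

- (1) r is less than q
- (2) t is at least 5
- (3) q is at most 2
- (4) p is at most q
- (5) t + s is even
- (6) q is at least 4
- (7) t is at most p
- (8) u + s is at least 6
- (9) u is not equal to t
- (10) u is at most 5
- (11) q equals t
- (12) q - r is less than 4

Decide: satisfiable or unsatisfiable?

Unsatisfiable

From constraints 2 and 7: p ≥ t and t ≥ 5, so p ≥ 5. From constraints 3 and 4: p ≤ q and q ≤ 2, so p ≤ 2. But 2 < 5, so no value of p works.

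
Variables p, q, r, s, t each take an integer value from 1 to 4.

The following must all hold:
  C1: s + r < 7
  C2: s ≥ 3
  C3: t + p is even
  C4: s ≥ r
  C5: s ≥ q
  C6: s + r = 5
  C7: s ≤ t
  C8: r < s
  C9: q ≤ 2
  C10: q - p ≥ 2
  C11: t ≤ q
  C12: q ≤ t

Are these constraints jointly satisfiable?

From constraints 2 and 7: t ≥ s and s ≥ 3, so t ≥ 3. From constraints 9 and 11: t ≤ q and q ≤ 2, so t ≤ 2. But 2 < 3, so no value of t works.

Unsatisfiable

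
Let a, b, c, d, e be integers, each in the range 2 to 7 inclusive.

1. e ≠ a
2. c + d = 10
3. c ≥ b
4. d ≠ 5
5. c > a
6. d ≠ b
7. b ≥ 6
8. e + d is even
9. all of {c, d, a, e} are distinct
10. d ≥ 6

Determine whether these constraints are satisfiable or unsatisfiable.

From constraints 3 and 7: c ≥ b ≥ 6. From constraint 10: d ≥ 6. Hence c + d ≥ 12. But constraint 2 requires c + d = 10, and 10 < 12. Contradiction.

Unsatisfiable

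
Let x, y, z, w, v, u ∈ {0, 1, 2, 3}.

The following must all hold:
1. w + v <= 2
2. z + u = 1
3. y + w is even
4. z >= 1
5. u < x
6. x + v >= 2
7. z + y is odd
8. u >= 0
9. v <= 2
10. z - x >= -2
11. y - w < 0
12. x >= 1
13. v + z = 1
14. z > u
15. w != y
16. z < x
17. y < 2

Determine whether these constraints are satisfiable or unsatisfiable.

Try x = 2, y = 0, z = 1, w = 2, v = 0, u = 0.
Check constraint 1: w + v = 2; constraint 2: z + u = 1; constraint 6: x + v = 2. The remaining constraints are straightforward to verify.

Satisfiable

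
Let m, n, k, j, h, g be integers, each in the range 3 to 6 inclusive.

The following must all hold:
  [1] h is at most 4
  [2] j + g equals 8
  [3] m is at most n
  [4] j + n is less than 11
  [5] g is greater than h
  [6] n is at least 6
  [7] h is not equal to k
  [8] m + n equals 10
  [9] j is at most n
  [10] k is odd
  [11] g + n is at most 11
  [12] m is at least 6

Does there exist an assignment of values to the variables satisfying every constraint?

Unsatisfiable

From constraint 12: m ≥ 6. From constraint 6: n ≥ 6. Hence m + n ≥ 12. But constraint 8 requires m + n = 10, and 10 < 12. Contradiction.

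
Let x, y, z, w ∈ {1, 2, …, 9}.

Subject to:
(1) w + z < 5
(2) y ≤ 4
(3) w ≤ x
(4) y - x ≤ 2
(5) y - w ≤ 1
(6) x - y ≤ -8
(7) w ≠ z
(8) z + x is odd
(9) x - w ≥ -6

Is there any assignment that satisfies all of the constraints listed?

Constraints 5, 6, and 9 give x − w ≥ -6, w − y ≥ -1, y − x ≥ 8.
Adding all 3 inequalities: the left sides telescope to 0, and the right sides sum to (-6) + (-1) + 8 = 1. So 0 ≥ 1, which is false.

Unsatisfiable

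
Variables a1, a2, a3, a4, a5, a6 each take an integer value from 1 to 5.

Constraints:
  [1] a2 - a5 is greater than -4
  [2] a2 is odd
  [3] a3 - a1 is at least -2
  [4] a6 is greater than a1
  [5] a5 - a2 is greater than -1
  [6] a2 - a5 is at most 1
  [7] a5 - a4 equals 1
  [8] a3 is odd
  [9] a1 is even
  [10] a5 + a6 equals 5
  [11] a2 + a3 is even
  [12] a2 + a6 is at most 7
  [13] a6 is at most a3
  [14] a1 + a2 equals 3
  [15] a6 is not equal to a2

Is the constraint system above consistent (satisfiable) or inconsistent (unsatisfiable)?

Satisfiable

The assignment a1 = 2, a2 = 1, a3 = 3, a4 = 1, a5 = 2, a6 = 3 works:
  constraint 1 holds since a2 - a5 = -1.
  constraint 3 holds since a3 - a1 = 1.
The rest check out directly.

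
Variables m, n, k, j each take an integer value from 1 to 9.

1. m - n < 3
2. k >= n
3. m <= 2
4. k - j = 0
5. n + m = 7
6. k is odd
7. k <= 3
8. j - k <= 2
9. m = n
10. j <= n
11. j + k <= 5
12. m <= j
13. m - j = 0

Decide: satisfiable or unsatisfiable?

Unsatisfiable

From constraints 2 and 7: n ≤ k ≤ 3. From constraint 3: m ≤ 2. Hence n + m ≤ 5. But constraint 5 requires n + m = 7, and 7 > 5. Contradiction.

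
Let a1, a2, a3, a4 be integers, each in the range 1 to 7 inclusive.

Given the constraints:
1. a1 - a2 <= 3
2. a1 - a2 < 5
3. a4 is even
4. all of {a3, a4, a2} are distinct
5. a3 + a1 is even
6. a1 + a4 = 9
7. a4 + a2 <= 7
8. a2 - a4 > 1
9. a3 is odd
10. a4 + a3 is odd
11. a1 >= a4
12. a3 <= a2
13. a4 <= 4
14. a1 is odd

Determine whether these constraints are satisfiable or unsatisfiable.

One satisfying assignment is a1 = 7, a2 = 5, a3 = 1, a4 = 2.
For the less obvious constraints — constraint 1: a1 - a2 = 2; constraint 2: a1 - a2 = 2; constraint 6: a1 + a4 = 9 — and the others hold by inspection.

Satisfiable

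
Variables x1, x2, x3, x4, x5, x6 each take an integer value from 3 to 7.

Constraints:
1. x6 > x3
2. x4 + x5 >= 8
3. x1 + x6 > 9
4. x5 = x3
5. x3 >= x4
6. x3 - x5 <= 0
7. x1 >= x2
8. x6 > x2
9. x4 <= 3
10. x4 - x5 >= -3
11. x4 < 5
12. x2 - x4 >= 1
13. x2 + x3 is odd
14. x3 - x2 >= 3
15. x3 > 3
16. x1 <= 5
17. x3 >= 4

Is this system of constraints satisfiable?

Constraints 6, 10, 12, and 14 give x4 − x5 ≥ -3, x5 − x3 ≥ 0, x3 − x2 ≥ 3, x2 − x4 ≥ 1.
Adding all 4 inequalities: the left sides telescope to 0, and the right sides sum to (-3) + 0 + 3 + 1 = 1. So 0 ≥ 1, which is false.

Unsatisfiable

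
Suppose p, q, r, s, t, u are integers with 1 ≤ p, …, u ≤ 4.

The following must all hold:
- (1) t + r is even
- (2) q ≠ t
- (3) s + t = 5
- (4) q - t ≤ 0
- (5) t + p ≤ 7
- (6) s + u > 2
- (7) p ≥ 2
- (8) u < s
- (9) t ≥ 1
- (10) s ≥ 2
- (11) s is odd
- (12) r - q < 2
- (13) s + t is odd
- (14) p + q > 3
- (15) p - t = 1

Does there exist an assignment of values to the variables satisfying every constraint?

Satisfiable

Setting (p, q, r, s, t, u) = (3, 1, 2, 3, 2, 1) satisfies everything: constraint 3: s + t = 5; constraint 4: q - t = -1, and the others follow.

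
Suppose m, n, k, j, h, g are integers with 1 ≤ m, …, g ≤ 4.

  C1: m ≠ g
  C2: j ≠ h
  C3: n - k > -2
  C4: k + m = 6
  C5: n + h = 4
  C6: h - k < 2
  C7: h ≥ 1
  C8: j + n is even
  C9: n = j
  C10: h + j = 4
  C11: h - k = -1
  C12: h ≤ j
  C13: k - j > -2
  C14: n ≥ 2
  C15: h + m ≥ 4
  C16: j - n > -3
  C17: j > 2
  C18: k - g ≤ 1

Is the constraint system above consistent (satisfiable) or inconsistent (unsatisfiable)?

One satisfying assignment is m = 4, n = 3, k = 2, j = 3, h = 1, g = 3.
For the less obvious constraints — constraint 3: n - k = 1; constraint 4: k + m = 6 — and the others hold by inspection.

Satisfiable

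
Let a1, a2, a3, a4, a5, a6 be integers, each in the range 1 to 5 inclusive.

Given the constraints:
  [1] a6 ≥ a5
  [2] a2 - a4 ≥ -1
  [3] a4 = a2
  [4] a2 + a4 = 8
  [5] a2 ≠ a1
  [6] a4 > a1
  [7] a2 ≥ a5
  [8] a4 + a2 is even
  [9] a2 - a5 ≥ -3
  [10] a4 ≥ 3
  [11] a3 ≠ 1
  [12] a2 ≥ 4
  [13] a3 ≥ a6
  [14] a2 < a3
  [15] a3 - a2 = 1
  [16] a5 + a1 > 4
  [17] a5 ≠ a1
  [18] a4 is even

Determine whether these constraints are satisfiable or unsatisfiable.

Try a1 = 2, a2 = 4, a3 = 5, a4 = 4, a5 = 4, a6 = 4.
Check constraint 2: a2 - a4 = 0; constraint 4: a2 + a4 = 8; constraint 9: a2 - a5 = 0. The remaining constraints are straightforward to verify.

Satisfiable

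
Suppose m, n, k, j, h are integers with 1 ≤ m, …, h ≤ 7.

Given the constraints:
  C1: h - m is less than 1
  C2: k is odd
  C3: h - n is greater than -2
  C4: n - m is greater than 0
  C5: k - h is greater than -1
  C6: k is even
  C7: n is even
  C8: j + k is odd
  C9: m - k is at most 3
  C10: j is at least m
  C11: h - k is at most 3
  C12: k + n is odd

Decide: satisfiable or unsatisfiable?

Constraint 6 makes k even and constraint 7 makes n even, so k + n must be even. Constraint 12 says k + n is odd — contradiction.

Unsatisfiable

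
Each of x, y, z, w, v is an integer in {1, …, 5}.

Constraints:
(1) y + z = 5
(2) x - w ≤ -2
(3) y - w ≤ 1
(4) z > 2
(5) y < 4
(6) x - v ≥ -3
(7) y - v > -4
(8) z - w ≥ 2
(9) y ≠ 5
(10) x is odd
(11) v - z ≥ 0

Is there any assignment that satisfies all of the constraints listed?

Constraints 2, 6, 8, and 11 give w − x ≥ 2, x − v ≥ -3, v − z ≥ 0, z − w ≥ 2.
Adding all 4 inequalities: the left sides telescope to 0, and the right sides sum to 2 + (-3) + 0 + 2 = 1. So 0 ≥ 1, which is false.

Unsatisfiable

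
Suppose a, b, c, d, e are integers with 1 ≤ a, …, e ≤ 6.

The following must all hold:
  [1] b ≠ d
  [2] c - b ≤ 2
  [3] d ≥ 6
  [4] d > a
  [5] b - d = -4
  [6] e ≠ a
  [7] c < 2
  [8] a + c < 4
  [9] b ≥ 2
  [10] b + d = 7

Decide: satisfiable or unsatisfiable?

Unsatisfiable

From constraint 9: b ≥ 2. From constraint 3: d ≥ 6. Hence b + d ≥ 8. But constraint 10 requires b + d = 7, and 7 < 8. Contradiction.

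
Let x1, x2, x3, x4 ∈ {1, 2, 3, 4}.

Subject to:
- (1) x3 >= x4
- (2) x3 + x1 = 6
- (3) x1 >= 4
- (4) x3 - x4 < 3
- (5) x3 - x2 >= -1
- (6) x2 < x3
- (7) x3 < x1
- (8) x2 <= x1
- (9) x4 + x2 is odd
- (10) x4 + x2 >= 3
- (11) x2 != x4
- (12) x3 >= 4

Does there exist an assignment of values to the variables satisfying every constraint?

Unsatisfiable

From constraint 12: x3 ≥ 4. From constraint 3: x1 ≥ 4. Hence x3 + x1 ≥ 8. But constraint 2 requires x3 + x1 = 6, and 6 < 8. Contradiction.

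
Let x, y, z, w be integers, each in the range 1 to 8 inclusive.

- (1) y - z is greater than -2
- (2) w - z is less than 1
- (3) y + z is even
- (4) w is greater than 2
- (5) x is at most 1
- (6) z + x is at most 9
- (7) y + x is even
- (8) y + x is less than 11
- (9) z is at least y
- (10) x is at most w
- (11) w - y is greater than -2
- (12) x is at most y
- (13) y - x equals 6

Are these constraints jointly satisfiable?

Take x = 1, y = 7, z = 7, w = 7. Then constraint 1: y - z = 0; constraint 2: w - z = 0; constraint 6: z + x = 8, and every other listed constraint is also met.

Satisfiable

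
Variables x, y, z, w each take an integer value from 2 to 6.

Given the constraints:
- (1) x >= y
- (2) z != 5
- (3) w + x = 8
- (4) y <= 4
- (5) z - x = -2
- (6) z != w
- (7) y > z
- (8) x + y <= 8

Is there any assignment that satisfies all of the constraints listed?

Satisfiable

Try x = 4, y = 4, z = 2, w = 4.
Check constraint 3: w + x = 8; constraint 5: z - x = -2. The remaining constraints are straightforward to verify.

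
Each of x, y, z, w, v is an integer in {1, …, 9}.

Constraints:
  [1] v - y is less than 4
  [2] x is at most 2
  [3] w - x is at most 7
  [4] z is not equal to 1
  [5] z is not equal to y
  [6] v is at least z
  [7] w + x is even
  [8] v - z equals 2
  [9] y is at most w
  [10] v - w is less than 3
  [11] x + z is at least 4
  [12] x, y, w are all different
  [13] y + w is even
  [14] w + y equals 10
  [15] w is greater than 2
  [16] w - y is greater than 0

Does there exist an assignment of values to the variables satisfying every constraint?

Satisfiable

Setting (x, y, z, w, v) = (2, 4, 5, 6, 7) satisfies everything: constraint 1: v - y = 3; constraint 3: w - x = 4, and the others follow.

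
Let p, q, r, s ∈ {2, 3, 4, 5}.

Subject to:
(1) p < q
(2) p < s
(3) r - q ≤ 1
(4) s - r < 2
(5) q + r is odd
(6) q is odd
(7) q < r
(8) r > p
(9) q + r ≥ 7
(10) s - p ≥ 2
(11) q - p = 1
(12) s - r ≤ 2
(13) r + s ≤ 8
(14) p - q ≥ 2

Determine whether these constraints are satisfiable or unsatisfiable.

Constraints 3, 10, 12, and 14 give p − q ≥ 2, q − r ≥ -1, r − s ≥ -2, s − p ≥ 2.
Adding all 4 inequalities: the left sides telescope to 0, and the right sides sum to 2 + (-1) + (-2) + 2 = 1. So 0 ≥ 1, which is false.

Unsatisfiable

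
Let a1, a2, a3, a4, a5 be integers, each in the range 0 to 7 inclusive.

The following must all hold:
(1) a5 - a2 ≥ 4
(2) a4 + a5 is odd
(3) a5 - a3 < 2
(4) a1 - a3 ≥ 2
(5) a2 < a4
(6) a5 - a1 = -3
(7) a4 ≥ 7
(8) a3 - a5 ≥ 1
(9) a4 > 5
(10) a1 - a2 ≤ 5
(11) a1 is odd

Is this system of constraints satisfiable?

Unsatisfiable

Constraints 1, 4, 8, and 10 give a5 − a2 ≥ 4, a2 − a1 ≥ -5, a1 − a3 ≥ 2, a3 − a5 ≥ 1.
Adding all 4 inequalities: the left sides telescope to 0, and the right sides sum to 4 + (-5) + 2 + 1 = 2. So 0 ≥ 2, which is false.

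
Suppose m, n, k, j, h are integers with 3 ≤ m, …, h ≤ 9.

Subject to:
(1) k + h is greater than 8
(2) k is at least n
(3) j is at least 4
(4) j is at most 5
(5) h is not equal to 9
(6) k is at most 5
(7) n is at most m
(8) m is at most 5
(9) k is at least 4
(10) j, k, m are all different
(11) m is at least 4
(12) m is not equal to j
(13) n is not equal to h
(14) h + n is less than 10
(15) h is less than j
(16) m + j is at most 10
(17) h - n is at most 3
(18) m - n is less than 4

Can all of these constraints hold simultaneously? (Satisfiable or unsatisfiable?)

Constraints 3, 4, 6, 8, 9, and 11 confine each of j, k, m to the 2 values {4, 5}.
Constraint 10 requires all 3 of them to be distinct, but only 2 values are available — impossible by the pigeonhole principle.

Unsatisfiable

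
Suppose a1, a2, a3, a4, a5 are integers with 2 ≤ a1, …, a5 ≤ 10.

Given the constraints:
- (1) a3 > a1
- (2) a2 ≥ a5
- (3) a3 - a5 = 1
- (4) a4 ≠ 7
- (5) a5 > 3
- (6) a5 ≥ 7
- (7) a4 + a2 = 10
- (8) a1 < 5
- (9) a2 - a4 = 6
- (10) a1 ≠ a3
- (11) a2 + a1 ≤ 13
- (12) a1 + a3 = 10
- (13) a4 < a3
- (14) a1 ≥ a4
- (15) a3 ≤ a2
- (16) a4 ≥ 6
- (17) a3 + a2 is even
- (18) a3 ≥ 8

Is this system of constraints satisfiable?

Unsatisfiable

From constraints 15 and 18: a2 ≥ a3 ≥ 8. From constraints 14 and 16: a1 ≥ a4 ≥ 6. Hence a2 + a1 ≥ 14. But constraint 11 requires a2 + a1 ≤ 13, and 13 < 14. Contradiction.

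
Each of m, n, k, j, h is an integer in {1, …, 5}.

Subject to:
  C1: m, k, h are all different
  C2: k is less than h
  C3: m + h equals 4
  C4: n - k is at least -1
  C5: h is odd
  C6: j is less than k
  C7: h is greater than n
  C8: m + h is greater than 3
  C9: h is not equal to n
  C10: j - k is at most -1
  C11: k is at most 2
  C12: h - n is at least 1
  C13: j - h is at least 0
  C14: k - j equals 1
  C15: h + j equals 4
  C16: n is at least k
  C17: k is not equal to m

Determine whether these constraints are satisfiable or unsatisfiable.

Unsatisfiable

Constraints 4, 10, 12, and 13 give k − j ≥ 1, j − h ≥ 0, h − n ≥ 1, n − k ≥ -1.
Adding all 4 inequalities: the left sides telescope to 0, and the right sides sum to 1 + 0 + 1 + (-1) = 1. So 0 ≥ 1, which is false.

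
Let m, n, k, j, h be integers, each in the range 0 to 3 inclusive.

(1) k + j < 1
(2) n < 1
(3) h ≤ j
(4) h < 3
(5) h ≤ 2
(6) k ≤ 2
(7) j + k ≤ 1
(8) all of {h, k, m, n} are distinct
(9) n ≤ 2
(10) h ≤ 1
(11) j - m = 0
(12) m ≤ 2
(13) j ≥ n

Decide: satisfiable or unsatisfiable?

Constraints 5, 6, 9, and 12 confine each of h, k, m, n to the 3 values {0, …, 2} (the domain already gives each ≥ 0).
Constraint 8 requires all 4 of them to be distinct, but only 3 values are available — impossible by the pigeonhole principle.

Unsatisfiable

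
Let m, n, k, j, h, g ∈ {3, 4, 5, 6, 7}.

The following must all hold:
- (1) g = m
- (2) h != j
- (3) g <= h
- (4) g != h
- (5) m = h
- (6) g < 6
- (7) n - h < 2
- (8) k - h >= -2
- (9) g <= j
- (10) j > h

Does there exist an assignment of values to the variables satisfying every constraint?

Unsatisfiable

From constraints 1 and 5, g = m = h, so g = h. But constraint 4 says g ≠ h. Contradiction.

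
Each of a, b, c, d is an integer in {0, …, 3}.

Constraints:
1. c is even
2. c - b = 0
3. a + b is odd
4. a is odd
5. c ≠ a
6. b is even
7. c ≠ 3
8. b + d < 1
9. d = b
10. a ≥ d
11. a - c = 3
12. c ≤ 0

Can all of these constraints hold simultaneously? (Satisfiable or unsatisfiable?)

Try a = 3, b = 0, c = 0, d = 0.
Check constraint 2: c - b = 0; constraint 8: b + d = 0; constraint 11: a - c = 3. The remaining constraints are straightforward to verify.

Satisfiable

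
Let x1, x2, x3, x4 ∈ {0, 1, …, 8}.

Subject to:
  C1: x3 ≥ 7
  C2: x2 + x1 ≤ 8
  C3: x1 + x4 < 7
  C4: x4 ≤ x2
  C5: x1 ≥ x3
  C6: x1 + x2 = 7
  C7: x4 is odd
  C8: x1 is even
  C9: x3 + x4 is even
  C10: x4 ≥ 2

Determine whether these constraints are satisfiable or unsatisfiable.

Unsatisfiable

From constraints 1 and 5: x1 ≥ x3 ≥ 7. From constraints 4 and 10: x2 ≥ x4 ≥ 2. Hence x1 + x2 ≥ 9. But constraint 6 requires x1 + x2 = 7, and 7 < 9. Contradiction.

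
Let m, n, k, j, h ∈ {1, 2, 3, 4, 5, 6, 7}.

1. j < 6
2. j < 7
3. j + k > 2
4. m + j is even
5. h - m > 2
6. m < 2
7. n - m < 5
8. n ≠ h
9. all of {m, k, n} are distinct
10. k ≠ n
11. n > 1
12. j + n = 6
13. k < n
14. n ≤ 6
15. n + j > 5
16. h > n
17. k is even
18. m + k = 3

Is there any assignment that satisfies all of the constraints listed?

Satisfiable

Try m = 1, n = 3, k = 2, j = 3, h = 5.
Check constraint 3: j + k = 5; constraint 5: h - m = 4. The remaining constraints are straightforward to verify.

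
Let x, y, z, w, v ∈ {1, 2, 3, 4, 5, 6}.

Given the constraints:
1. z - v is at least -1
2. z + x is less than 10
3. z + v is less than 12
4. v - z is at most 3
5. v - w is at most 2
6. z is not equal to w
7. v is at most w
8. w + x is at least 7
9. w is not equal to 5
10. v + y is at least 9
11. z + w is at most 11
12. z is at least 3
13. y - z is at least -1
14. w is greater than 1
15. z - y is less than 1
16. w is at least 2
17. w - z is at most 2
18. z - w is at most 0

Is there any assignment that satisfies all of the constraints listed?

Satisfiable

Try x = 2, y = 6, z = 5, w = 6, v = 6.
Check constraint 1: z - v = -1; constraint 2: z + x = 7; constraint 3: z + v = 11. The remaining constraints are straightforward to verify.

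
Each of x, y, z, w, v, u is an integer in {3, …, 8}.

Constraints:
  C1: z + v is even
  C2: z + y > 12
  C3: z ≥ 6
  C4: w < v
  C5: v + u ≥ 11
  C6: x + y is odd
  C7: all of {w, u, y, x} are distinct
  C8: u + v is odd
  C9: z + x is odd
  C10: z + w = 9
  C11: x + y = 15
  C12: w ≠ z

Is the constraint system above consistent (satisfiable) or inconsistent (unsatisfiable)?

Satisfiable

Setting (x, y, z, w, v, u) = (7, 8, 6, 3, 8, 5) satisfies everything: constraint 2: z + y = 14; constraint 5: v + u = 13; constraint 10: z + w = 9, and the others follow.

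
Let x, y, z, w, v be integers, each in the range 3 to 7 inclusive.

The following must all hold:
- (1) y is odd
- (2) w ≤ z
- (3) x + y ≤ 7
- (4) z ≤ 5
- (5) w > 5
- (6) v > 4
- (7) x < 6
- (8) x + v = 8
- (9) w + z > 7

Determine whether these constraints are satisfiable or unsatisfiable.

From constraint 5: w ≥ 6. From constraints 2 and 4: w ≤ z and z ≤ 5, so w ≤ 5. But 5 < 6, so no value of w works.

Unsatisfiable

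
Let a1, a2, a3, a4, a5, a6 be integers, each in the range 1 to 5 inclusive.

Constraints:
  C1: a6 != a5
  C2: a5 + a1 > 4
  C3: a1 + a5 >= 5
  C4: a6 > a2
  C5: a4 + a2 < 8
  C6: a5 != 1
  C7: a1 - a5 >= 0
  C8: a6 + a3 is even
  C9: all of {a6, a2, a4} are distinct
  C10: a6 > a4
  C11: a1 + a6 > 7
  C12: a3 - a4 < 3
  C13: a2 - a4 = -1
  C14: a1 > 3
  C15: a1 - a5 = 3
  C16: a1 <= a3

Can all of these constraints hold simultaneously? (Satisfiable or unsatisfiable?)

The assignment a1 = 5, a2 = 2, a3 = 5, a4 = 3, a5 = 2, a6 = 5 works:
  constraint 2 holds since a5 + a1 = 7.
  constraint 3 holds since a1 + a5 = 7.
  constraint 5 holds since a4 + a2 = 5.
The rest check out directly.

Satisfiable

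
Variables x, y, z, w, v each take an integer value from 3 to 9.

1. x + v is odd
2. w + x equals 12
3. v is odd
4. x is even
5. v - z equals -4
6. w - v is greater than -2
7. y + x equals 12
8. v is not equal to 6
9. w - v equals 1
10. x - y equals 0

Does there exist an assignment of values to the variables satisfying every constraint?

Satisfiable

Try x = 6, y = 6, z = 9, w = 6, v = 5.
Check constraint 2: w + x = 12; constraint 5: v - z = -4; constraint 6: w - v = 1. The remaining constraints are straightforward to verify.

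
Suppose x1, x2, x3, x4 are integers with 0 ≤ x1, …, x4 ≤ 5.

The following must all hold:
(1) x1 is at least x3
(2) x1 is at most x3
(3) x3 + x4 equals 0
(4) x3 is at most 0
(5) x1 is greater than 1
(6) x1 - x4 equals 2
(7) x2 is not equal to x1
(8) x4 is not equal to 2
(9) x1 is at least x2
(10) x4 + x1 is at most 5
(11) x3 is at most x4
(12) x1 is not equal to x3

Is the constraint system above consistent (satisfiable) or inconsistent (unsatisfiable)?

From constraint 5: x1 ≥ 2. From constraints 2 and 4: x1 ≤ x3 and x3 ≤ 0, so x1 ≤ 0. But 0 < 2, so no value of x1 works.

Unsatisfiable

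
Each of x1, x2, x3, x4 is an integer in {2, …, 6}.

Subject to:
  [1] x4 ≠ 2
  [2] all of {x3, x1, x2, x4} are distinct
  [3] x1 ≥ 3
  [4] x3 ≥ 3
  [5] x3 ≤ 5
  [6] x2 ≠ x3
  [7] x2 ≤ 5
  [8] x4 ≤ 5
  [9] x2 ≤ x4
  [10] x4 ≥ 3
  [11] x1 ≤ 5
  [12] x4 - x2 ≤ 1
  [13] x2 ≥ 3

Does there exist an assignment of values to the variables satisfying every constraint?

Constraints 3, 4, 5, 7, 8, 10, 11, and 13 confine each of x3, x1, x2, x4 to the 3 values {3, …, 5}.
Constraint 2 requires all 4 of them to be distinct, but only 3 values are available — impossible by the pigeonhole principle.

Unsatisfiable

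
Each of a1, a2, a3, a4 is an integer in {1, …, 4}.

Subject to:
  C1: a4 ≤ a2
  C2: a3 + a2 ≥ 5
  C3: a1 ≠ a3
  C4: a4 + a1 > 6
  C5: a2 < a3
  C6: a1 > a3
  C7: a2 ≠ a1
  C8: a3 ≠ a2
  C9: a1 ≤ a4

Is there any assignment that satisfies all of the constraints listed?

Unsatisfiable

Constraints 1, 5, 6, and 9 give a4 ≤ a2, a2 < a3, a3 < a1, a1 ≤ a4. Chaining: a4 ≤ a2 < a3 < a1 ≤ a4, which forces a4 < a4 — impossible.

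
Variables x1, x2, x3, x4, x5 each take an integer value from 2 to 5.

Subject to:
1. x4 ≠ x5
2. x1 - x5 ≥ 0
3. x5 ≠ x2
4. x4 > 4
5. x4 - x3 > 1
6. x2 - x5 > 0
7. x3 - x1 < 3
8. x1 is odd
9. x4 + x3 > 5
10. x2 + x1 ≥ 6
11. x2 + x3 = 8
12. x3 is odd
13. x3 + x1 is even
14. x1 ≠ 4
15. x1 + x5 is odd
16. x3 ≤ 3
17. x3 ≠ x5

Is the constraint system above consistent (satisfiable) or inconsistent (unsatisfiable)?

One satisfying assignment is x1 = 3, x2 = 5, x3 = 3, x4 = 5, x5 = 2.
For the less obvious constraints — constraint 2: x1 - x5 = 1; constraint 5: x4 - x3 = 2 — and the others hold by inspection.

Satisfiable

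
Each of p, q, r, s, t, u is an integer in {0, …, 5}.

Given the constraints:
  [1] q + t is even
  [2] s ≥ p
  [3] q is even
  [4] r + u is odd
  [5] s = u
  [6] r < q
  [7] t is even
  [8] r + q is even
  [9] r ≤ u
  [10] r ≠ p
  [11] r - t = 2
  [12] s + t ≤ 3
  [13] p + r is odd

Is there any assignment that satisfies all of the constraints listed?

Satisfiable

One satisfying assignment is p = 1, q = 4, r = 2, s = 3, t = 0, u = 3.
For the less obvious constraints — constraint 1: q + t = 4 is even; constraint 11: r - t = 2; constraint 12: s + t = 3 — and the others hold by inspection.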